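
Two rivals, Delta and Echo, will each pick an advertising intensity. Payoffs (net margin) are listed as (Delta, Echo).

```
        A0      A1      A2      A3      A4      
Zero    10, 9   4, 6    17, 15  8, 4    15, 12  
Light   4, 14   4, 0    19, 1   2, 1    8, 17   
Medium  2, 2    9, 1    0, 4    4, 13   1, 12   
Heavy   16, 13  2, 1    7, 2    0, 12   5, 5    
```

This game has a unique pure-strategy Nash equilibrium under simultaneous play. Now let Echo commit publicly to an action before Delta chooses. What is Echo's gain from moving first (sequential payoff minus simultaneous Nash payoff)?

0

Work backward from Delta's decision.
- A0: BR = Heavy, leader payoff 13.
- A1: BR = Medium, leader payoff 1.
- A2: BR = Light, leader payoff 1.
- A3: BR = Zero, leader payoff 4.
- A4: BR = Zero, leader payoff 12.
Echo's induced payoffs are 13, 1, 1, 4, 12, so Echo commits to A0. Subgame-perfect outcome: (Heavy, A0) with payoffs (16, 13).
Now find the simultaneous Nash equilibrium.
Delta's best replies: A0→Heavy; A1→Medium; A2→Light; A3→Zero; A4→Zero.
Echo's best replies: Zero→A2; Light→A4; Medium→A3; Heavy→A0.
The unique mutual best reply is (Heavy, A0), giving (16, 13).
Echo's commitment gain: 13 − 13 = 0.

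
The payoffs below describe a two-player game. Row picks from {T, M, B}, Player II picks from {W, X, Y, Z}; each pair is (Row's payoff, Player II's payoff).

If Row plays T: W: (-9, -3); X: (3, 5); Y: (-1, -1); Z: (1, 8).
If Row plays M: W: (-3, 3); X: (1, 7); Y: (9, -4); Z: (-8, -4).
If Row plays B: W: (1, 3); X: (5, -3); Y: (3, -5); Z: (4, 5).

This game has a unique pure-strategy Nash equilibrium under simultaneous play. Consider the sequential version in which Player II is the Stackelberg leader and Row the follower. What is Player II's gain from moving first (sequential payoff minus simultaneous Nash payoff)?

0

Solve by backward induction (Player II leads).
- W → Row plays B (best of -9, -3, 1); Player II gets 3.
- X → Row plays B (best of 3, 1, 5); Player II gets -3.
- Y → Row plays M (best of -1, 9, 3); Player II gets -4.
- Z → Row plays B (best of 1, -8, 4); Player II gets 5.
Among 3, -3, -4, 5, the best is 5 at Z. Subgame-perfect outcome: (B, Z) with payoffs (4, 5).
For the simultaneous game, intersect best replies.
Row's best replies: W→B; X→B; Y→M; Z→B.
Player II's best replies: T→Z; M→X; B→Z.
Only (B, Z) has each player best-responding; Nash payoffs (4, 5).
Player II's commitment gain: 5 − 5 = 0.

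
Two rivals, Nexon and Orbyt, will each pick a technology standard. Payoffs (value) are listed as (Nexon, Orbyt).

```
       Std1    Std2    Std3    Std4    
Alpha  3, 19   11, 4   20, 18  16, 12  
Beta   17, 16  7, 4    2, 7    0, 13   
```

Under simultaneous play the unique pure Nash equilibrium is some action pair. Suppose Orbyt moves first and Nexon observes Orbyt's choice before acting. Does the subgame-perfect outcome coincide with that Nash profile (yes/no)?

no

Work backward from Nexon's decision.
- Std1 → Nexon plays Beta (best of 3, 17); Orbyt gets 16.
- Std2 → Nexon plays Alpha (best of 11, 7); Orbyt gets 4.
- Std3 → Nexon plays Alpha (best of 20, 2); Orbyt gets 18.
- Std4 → Nexon plays Alpha (best of 16, 0); Orbyt gets 12.
Among 16, 4, 18, 12, the best is 18 at Std3. Subgame-perfect outcome: (Alpha, Std3) with payoffs (20, 18).
Now find the simultaneous Nash equilibrium.
Nexon's best replies: Std1→Beta; Std2→Alpha; Std3→Alpha; Std4→Alpha.
Orbyt's best replies: Alpha→Std1; Beta→Std1.
The unique mutual best reply is (Beta, Std1), giving (17, 16).
Sequential outcome (Alpha, Std3) differs from the Nash profile (Beta, Std1).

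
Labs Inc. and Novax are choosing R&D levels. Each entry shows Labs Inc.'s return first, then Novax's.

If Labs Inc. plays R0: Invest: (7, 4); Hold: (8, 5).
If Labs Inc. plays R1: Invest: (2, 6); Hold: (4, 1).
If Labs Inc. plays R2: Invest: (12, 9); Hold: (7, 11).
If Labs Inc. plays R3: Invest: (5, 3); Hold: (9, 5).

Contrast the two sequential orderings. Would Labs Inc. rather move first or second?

If Labs Inc. leads: Novax's best replies are R0→Hold, R1→Invest, R2→Hold, R3→Hold; Labs Inc.'s induced payoffs 8, 2, 7, 9; outcome (R3, Hold), payoffs (9, 5).
If Novax leads: Labs Inc.'s best replies are Invest→R2, Hold→R3; Novax's induced payoffs 9, 5; outcome (R2, Invest), payoffs (12, 9).
Labs Inc. gets 9 moving first and 12 moving second, so Labs Inc. prefers to move second.

second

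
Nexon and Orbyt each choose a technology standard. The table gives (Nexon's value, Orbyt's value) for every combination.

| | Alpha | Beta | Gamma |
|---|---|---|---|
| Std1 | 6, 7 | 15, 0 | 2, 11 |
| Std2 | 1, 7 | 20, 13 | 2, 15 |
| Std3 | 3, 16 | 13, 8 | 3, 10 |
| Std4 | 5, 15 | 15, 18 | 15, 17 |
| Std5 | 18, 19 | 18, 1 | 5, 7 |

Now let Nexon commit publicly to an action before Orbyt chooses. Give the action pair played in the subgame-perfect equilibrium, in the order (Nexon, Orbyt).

(Std5, Alpha)

Backward induction with Nexon moving first.
- Std1: Orbyt compares 7, 0, 11 and picks Gamma; Nexon would get 2.
- Std2: Orbyt compares 7, 13, 15 and picks Gamma; Nexon would get 2.
- Std3: Orbyt compares 16, 8, 10 and picks Alpha; Nexon would get 3.
- Std4: Orbyt compares 15, 18, 17 and picks Beta; Nexon would get 15.
- Std5: Orbyt compares 19, 1, 7 and picks Alpha; Nexon would get 18.
Maximizing over 2, 2, 3, 15, 18, Nexon chooses Std5. Subgame-perfect outcome: (Std5, Alpha) with payoffs (18, 19).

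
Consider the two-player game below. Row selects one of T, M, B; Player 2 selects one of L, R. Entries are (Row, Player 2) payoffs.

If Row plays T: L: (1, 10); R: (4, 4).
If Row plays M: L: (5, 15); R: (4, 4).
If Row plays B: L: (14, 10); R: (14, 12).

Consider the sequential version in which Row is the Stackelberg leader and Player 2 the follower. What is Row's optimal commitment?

B

Solve by backward induction (Row leads).
- T: Player 2 compares 10, 4 and picks L; Row would get 1.
- M: Player 2 compares 15, 4 and picks L; Row would get 5.
- B: Player 2 compares 10, 12 and picks R; Row would get 14.
Row's induced payoffs are 1, 5, 14, so Row commits to B. Subgame-perfect outcome: (B, R) with payoffs (14, 12).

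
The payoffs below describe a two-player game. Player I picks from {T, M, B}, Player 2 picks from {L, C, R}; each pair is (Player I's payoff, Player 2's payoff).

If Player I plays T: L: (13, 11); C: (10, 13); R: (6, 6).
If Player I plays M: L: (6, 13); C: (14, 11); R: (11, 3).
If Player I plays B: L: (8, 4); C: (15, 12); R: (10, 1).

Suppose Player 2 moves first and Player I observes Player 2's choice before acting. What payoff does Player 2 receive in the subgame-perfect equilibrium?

12

Backward induction with Player 2 moving first.
- L → Player I plays T (best of 13, 6, 8); Player 2 gets 11.
- C → Player I plays B (best of 10, 14, 15); Player 2 gets 12.
- R → Player I plays M (best of 6, 11, 10); Player 2 gets 3.
Player 2's induced payoffs are 11, 12, 3, so Player 2 commits to C. Subgame-perfect outcome: (B, C) with payoffs (15, 12).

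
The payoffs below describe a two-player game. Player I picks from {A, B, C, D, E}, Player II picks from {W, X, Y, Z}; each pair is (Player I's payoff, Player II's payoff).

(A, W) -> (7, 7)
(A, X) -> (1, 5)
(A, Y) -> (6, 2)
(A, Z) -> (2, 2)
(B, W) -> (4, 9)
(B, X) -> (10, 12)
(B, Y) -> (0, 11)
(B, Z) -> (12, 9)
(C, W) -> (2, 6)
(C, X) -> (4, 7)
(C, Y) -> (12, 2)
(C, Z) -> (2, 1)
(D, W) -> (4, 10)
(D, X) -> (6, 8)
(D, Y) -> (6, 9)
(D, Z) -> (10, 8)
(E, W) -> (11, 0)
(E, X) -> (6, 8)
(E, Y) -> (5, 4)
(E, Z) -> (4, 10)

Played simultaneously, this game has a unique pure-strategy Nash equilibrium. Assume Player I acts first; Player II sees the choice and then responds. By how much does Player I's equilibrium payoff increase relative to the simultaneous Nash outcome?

0

Player II best-responds to each possible Player I move:
- A: BR = W, leader payoff 7.
- B: BR = X, leader payoff 10.
- C: BR = X, leader payoff 4.
- D: BR = W, leader payoff 4.
- E: BR = Z, leader payoff 4.
Maximizing over 7, 10, 4, 4, 4, Player I chooses B. Subgame-perfect outcome: (B, X) with payoffs (10, 12).
For the simultaneous game, intersect best replies.
Player I's best replies: W→E; X→B; Y→C; Z→B.
Player II's best replies: A→W; B→X; C→X; D→W; E→Z.
The unique mutual best reply is (B, X), giving (10, 12).
Player I's commitment gain: 10 − 10 = 0.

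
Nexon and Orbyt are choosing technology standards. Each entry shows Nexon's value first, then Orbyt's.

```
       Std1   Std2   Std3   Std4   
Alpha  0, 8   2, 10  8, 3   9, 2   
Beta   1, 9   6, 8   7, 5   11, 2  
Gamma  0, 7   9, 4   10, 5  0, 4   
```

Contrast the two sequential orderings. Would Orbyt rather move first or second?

second

If Nexon leads: Orbyt's best replies are Alpha→Std2, Beta→Std1, Gamma→Std1; Nexon's induced payoffs 2, 1, 0; outcome (Alpha, Std2), payoffs (2, 10).
If Orbyt leads: Nexon's best replies are Std1→Beta, Std2→Gamma, Std3→Gamma, Std4→Beta; Orbyt's induced payoffs 9, 4, 5, 2; outcome (Beta, Std1), payoffs (1, 9).
Orbyt gets 9 moving first and 10 moving second, so Orbyt prefers to move second.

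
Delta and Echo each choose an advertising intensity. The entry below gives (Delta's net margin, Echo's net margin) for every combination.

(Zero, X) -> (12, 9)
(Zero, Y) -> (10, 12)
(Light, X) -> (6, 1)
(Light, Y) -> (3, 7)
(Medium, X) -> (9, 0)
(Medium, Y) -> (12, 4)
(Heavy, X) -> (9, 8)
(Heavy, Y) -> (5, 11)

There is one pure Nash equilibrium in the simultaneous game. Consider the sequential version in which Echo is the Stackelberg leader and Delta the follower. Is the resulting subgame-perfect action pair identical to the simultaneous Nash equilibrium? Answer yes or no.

Delta best-responds to each possible Echo move:
- X → Delta plays Zero (best of 12, 6, 9, 9); Echo gets 9.
- Y → Delta plays Medium (best of 10, 3, 12, 5); Echo gets 4.
Among 9, 4, the best is 9 at X. Subgame-perfect outcome: (Zero, X) with payoffs (12, 9).
For the simultaneous game, intersect best replies.
Delta's best replies: X→Zero; Y→Medium.
Echo's best replies: Zero→Y; Light→Y; Medium→Y; Heavy→Y.
Only (Medium, Y) has each player best-responding; Nash payoffs (12, 4).
Sequential outcome (Zero, X) differs from the Nash profile (Medium, Y).

no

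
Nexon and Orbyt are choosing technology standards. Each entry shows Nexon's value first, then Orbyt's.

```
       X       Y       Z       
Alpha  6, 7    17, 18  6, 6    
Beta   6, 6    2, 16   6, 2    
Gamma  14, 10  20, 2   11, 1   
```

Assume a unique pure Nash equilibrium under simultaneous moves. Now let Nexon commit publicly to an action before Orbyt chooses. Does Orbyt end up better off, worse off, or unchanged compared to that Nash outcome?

better off

Work backward from Orbyt's decision.
- Alpha → Orbyt plays Y (best of 7, 18, 6); Nexon gets 17.
- Beta → Orbyt plays Y (best of 6, 16, 2); Nexon gets 2.
- Gamma → Orbyt plays X (best of 10, 2, 1); Nexon gets 14.
Among 17, 2, 14, the best is 17 at Alpha. Subgame-perfect outcome: (Alpha, Y) with payoffs (17, 18).
Now find the simultaneous Nash equilibrium.
Nexon's best replies: X→Gamma; Y→Gamma; Z→Gamma.
Orbyt's best replies: Alpha→Y; Beta→Y; Gamma→X.
The unique mutual best reply is (Gamma, X), giving (14, 10).
Orbyt earns 18 sequentially versus 10 at the Nash outcome: better off.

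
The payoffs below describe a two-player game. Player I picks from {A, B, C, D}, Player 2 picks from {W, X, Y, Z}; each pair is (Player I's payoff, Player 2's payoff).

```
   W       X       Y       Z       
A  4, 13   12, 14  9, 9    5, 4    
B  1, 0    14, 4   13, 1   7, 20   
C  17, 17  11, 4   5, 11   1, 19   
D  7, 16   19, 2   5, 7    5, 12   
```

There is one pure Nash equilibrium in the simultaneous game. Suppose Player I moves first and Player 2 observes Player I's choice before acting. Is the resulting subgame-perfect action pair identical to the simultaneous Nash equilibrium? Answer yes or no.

no

Player 2 best-responds to each possible Player I move:
- A → Player 2 plays X (best of 13, 14, 9, 4); Player I gets 12.
- B → Player 2 plays Z (best of 0, 4, 1, 20); Player I gets 7.
- C → Player 2 plays Z (best of 17, 4, 11, 19); Player I gets 1.
- D → Player 2 plays W (best of 16, 2, 7, 12); Player I gets 7.
Among 12, 7, 1, 7, the best is 12 at A. Subgame-perfect outcome: (A, X) with payoffs (12, 14).
Now find the simultaneous Nash equilibrium.
Player I's best replies: W→C; X→D; Y→B; Z→B.
Player 2's best replies: A→X; B→Z; C→Z; D→W.
The unique mutual best reply is (B, Z), giving (7, 20).
Sequential outcome (A, X) differs from the Nash profile (B, Z).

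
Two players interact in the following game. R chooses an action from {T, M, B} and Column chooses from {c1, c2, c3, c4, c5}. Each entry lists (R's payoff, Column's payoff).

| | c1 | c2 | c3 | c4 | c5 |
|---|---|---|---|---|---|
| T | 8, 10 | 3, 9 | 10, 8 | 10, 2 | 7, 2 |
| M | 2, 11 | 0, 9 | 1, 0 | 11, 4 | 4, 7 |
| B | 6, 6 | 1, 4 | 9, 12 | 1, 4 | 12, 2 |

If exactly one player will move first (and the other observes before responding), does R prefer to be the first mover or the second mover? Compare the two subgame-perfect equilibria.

If R leads: Column's best replies are T→c1, M→c1, B→c3; R's induced payoffs 8, 2, 9; outcome (B, c3), payoffs (9, 12).
If Column leads: R's best replies are c1→T, c2→T, c3→T, c4→M, c5→B; Column's induced payoffs 10, 9, 8, 4, 2; outcome (T, c1), payoffs (8, 10).
R gets 9 moving first and 8 moving second, so R prefers to move first.

first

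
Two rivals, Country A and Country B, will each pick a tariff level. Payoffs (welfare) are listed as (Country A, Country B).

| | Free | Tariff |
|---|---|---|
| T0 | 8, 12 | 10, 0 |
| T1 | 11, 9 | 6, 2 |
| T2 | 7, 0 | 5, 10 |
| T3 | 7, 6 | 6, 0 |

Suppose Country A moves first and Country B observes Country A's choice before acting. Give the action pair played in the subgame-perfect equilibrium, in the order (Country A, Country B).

(T1, Free)

Solve by backward induction (Country A leads).
- T0: Country B compares 12, 0 and picks Free; Country A would get 8.
- T1: Country B compares 9, 2 and picks Free; Country A would get 11.
- T2: Country B compares 0, 10 and picks Tariff; Country A would get 5.
- T3: Country B compares 6, 0 and picks Free; Country A would get 7.
Among 8, 11, 5, 7, the best is 11 at T1. Subgame-perfect outcome: (T1, Free) with payoffs (11, 9).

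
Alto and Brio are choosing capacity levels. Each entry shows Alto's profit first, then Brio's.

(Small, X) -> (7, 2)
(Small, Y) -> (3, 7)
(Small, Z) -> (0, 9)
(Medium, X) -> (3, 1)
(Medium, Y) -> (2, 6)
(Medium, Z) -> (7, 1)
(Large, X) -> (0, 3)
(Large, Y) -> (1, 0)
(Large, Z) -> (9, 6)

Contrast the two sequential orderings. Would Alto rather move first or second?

first

If Alto leads: Brio's best replies are Small→Z, Medium→Y, Large→Z; Alto's induced payoffs 0, 2, 9; outcome (Large, Z), payoffs (9, 6).
If Brio leads: Alto's best replies are X→Small, Y→Small, Z→Large; Brio's induced payoffs 2, 7, 6; outcome (Small, Y), payoffs (3, 7).
Alto gets 9 moving first and 3 moving second, so Alto prefers to move first.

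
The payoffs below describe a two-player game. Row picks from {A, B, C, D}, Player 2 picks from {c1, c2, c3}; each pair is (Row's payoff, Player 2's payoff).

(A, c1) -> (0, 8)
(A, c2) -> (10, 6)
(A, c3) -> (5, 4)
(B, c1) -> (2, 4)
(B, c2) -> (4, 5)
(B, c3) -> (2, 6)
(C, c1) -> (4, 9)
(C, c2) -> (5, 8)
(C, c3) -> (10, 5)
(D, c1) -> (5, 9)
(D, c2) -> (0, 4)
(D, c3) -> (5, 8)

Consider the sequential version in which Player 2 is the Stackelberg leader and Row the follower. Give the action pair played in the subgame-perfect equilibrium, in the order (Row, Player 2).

(D, c1)

Row best-responds to each possible Player 2 move:
- c1: BR = D, leader payoff 9.
- c2: BR = A, leader payoff 6.
- c3: BR = C, leader payoff 5.
Player 2's induced payoffs are 9, 6, 5, so Player 2 commits to c1. Subgame-perfect outcome: (D, c1) with payoffs (5, 9).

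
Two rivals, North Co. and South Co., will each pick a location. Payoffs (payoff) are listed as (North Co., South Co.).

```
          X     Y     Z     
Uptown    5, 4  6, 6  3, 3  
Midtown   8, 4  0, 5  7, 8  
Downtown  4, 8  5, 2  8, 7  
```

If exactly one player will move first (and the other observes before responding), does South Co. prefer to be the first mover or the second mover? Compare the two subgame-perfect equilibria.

If North Co. leads: South Co.'s best replies are Uptown→Y, Midtown→Z, Downtown→X; North Co.'s induced payoffs 6, 7, 4; outcome (Midtown, Z), payoffs (7, 8).
If South Co. leads: North Co.'s best replies are X→Midtown, Y→Uptown, Z→Downtown; South Co.'s induced payoffs 4, 6, 7; outcome (Downtown, Z), payoffs (8, 7).
South Co. gets 7 moving first and 8 moving second, so South Co. prefers to move second.

second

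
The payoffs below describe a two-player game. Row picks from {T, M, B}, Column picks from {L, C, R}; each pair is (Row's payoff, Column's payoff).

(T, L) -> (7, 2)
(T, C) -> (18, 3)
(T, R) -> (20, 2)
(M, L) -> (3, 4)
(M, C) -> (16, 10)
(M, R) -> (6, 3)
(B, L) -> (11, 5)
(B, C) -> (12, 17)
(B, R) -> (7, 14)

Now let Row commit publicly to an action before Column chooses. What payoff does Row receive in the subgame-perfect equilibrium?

18

Work backward from Column's decision.
- T: Column compares 2, 3, 2 and picks C; Row would get 18.
- M: Column compares 4, 10, 3 and picks C; Row would get 16.
- B: Column compares 5, 17, 14 and picks C; Row would get 12.
Row's induced payoffs are 18, 16, 12, so Row commits to T. Subgame-perfect outcome: (T, C) with payoffs (18, 3).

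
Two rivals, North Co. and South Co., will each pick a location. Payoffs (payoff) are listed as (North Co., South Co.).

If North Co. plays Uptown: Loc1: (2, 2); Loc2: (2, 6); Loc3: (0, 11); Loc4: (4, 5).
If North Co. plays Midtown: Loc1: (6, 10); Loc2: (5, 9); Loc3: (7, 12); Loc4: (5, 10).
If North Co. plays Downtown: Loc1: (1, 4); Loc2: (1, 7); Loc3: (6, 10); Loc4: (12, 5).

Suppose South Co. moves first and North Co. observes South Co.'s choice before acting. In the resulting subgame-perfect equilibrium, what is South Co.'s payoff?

North Co. best-responds to each possible South Co. move:
- Loc1: North Co. compares 2, 6, 1 and picks Midtown; South Co. would get 10.
- Loc2: North Co. compares 2, 5, 1 and picks Midtown; South Co. would get 9.
- Loc3: North Co. compares 0, 7, 6 and picks Midtown; South Co. would get 12.
- Loc4: North Co. compares 4, 5, 12 and picks Downtown; South Co. would get 5.
Among 10, 9, 12, 5, the best is 12 at Loc3. Subgame-perfect outcome: (Midtown, Loc3) with payoffs (7, 12).

12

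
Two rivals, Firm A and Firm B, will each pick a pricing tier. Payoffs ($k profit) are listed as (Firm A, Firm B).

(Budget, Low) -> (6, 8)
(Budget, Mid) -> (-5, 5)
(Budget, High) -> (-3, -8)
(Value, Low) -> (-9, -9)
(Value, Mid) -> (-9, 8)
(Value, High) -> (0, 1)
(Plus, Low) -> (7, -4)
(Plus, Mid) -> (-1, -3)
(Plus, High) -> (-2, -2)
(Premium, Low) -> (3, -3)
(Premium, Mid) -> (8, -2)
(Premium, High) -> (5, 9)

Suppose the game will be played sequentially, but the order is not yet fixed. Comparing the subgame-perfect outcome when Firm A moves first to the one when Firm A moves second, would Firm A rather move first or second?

If Firm A leads: Firm B's best replies are Budget→Low, Value→Mid, Plus→High, Premium→High; Firm A's induced payoffs 6, -9, -2, 5; outcome (Budget, Low), payoffs (6, 8).
If Firm B leads: Firm A's best replies are Low→Plus, Mid→Premium, High→Premium; Firm B's induced payoffs -4, -2, 9; outcome (Premium, High), payoffs (5, 9).
Firm A gets 6 moving first and 5 moving second, so Firm A prefers to move first.

first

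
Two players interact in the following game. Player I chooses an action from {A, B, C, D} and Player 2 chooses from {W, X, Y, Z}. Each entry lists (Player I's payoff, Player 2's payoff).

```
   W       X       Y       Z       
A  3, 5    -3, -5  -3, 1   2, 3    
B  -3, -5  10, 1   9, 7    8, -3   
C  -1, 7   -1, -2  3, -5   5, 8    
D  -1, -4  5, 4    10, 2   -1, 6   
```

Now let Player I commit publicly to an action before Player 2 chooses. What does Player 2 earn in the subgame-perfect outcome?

7

Player 2 best-responds to each possible Player I move:
- A: BR = W, leader payoff 3.
- B: BR = Y, leader payoff 9.
- C: BR = Z, leader payoff 5.
- D: BR = Z, leader payoff -1.
Maximizing over 3, 9, 5, -1, Player I chooses B. Subgame-perfect outcome: (B, Y) with payoffs (9, 7).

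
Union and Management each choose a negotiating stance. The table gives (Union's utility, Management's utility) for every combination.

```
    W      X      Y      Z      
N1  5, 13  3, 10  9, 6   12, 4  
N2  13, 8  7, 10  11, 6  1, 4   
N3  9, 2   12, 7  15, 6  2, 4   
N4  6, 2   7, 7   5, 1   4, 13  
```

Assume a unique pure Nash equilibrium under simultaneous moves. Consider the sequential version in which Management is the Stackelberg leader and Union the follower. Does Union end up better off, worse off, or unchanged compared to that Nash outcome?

better off

Union best-responds to each possible Management move:
- W: Union compares 5, 13, 9, 6 and picks N2; Management would get 8.
- X: Union compares 3, 7, 12, 7 and picks N3; Management would get 7.
- Y: Union compares 9, 11, 15, 5 and picks N3; Management would get 6.
- Z: Union compares 12, 1, 2, 4 and picks N1; Management would get 4.
Management's induced payoffs are 8, 7, 6, 4, so Management commits to W. Subgame-perfect outcome: (N2, W) with payoffs (13, 8).
Under simultaneous play:
Union's best replies: W→N2; X→N3; Y→N3; Z→N1.
Management's best replies: N1→W; N2→X; N3→X; N4→Z.
The unique mutual best reply is (N3, X), giving (12, 7).
Union earns 13 sequentially versus 12 at the Nash outcome: better off.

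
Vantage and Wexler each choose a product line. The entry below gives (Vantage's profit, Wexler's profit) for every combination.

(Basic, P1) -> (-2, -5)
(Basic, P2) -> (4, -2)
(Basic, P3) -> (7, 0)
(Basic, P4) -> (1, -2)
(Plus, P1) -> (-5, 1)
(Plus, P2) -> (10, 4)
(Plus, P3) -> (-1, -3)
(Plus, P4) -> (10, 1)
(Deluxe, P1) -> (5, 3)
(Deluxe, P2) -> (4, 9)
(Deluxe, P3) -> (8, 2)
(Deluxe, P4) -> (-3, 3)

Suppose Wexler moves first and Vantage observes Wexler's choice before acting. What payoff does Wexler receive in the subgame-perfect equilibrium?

4

Solve by backward induction (Wexler leads).
- P1: BR = Deluxe, leader payoff 3.
- P2: BR = Plus, leader payoff 4.
- P3: BR = Deluxe, leader payoff 2.
- P4: BR = Plus, leader payoff 1.
Among 3, 4, 2, 1, the best is 4 at P2. Subgame-perfect outcome: (Plus, P2) with payoffs (10, 4).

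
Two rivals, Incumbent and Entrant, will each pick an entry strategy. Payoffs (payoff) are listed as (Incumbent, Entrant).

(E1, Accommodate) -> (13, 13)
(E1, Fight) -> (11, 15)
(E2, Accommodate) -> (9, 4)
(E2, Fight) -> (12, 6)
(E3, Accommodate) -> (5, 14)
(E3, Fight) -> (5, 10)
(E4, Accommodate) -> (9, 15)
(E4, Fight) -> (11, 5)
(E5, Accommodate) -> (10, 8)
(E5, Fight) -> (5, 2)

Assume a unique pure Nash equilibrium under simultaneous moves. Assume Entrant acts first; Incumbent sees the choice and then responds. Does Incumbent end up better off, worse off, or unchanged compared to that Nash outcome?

Incumbent best-responds to each possible Entrant move:
- Accommodate: BR = E1, leader payoff 13.
- Fight: BR = E2, leader payoff 6.
Entrant's induced payoffs are 13, 6, so Entrant commits to Accommodate. Subgame-perfect outcome: (E1, Accommodate) with payoffs (13, 13).
Under simultaneous play:
Incumbent's best replies: Accommodate→E1; Fight→E2.
Entrant's best replies: E1→Fight; E2→Fight; E3→Accommodate; E4→Accommodate; E5→Accommodate.
The unique mutual best reply is (E2, Fight), giving (12, 6).
Incumbent earns 13 sequentially versus 12 at the Nash outcome: better off.

better off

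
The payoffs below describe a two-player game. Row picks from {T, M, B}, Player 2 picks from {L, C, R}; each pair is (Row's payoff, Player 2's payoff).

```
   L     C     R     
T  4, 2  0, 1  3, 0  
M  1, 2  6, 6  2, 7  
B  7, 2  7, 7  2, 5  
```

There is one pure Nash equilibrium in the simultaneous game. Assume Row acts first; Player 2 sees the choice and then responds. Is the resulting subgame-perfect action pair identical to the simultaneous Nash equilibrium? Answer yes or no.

Work backward from Player 2's decision.
- T: Player 2 compares 2, 1, 0 and picks L; Row would get 4.
- M: Player 2 compares 2, 6, 7 and picks R; Row would get 2.
- B: Player 2 compares 2, 7, 5 and picks C; Row would get 7.
Among 4, 2, 7, the best is 7 at B. Subgame-perfect outcome: (B, C) with payoffs (7, 7).
Now find the simultaneous Nash equilibrium.
Row's best replies: L→B; C→B; R→T.
Player 2's best replies: T→L; M→R; B→C.
The unique mutual best reply is (B, C), giving (7, 7).
Sequential outcome (B, C) coincides with the Nash profile (B, C).

yes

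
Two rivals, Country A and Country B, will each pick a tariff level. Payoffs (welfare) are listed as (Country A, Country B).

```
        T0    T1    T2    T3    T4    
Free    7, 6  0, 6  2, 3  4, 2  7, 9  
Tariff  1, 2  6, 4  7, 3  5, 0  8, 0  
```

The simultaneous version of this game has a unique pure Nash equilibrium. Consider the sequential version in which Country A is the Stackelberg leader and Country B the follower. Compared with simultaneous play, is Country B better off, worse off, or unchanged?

Backward induction with Country A moving first.
- Free: Country B compares 6, 6, 3, 2, 9 and picks T4; Country A would get 7.
- Tariff: Country B compares 2, 4, 3, 0, 0 and picks T1; Country A would get 6.
Country A's induced payoffs are 7, 6, so Country A commits to Free. Subgame-perfect outcome: (Free, T4) with payoffs (7, 9).
For the simultaneous game, intersect best replies.
Country A's best replies: T0→Free; T1→Tariff; T2→Tariff; T3→Tariff; T4→Tariff.
Country B's best replies: Free→T4; Tariff→T1.
Only (Tariff, T1) has each player best-responding; Nash payoffs (6, 4).
Country B earns 9 sequentially versus 4 at the Nash outcome: better off.

better off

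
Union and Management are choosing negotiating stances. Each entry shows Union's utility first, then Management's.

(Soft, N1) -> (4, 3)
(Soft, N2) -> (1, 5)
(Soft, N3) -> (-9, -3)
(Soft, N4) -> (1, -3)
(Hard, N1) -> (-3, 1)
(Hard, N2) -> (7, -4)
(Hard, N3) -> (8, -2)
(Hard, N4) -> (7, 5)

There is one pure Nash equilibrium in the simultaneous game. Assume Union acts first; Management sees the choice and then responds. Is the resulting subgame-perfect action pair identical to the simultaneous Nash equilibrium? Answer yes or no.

yes

Solve by backward induction (Union leads).
- Soft: Management compares 3, 5, -3, -3 and picks N2; Union would get 1.
- Hard: Management compares 1, -4, -2, 5 and picks N4; Union would get 7.
Maximizing over 1, 7, Union chooses Hard. Subgame-perfect outcome: (Hard, N4) with payoffs (7, 5).
Under simultaneous play:
Union's best replies: N1→Soft; N2→Hard; N3→Hard; N4→Hard.
Management's best replies: Soft→N2; Hard→N4.
The unique mutual best reply is (Hard, N4), giving (7, 5).
Sequential outcome (Hard, N4) coincides with the Nash profile (Hard, N4).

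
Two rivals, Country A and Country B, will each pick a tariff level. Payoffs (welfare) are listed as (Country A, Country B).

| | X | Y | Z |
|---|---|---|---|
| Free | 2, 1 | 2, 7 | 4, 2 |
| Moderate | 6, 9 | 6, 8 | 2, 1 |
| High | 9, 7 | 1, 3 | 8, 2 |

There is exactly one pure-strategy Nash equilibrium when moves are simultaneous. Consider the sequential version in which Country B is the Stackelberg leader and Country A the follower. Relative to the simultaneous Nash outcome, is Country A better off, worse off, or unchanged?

Backward induction with Country B moving first.
- X: Country A compares 2, 6, 9 and picks High; Country B would get 7.
- Y: Country A compares 2, 6, 1 and picks Moderate; Country B would get 8.
- Z: Country A compares 4, 2, 8 and picks High; Country B would get 2.
Among 7, 8, 2, the best is 8 at Y. Subgame-perfect outcome: (Moderate, Y) with payoffs (6, 8).
For the simultaneous game, intersect best replies.
Country A's best replies: X→High; Y→Moderate; Z→High.
Country B's best replies: Free→Y; Moderate→X; High→X.
The unique mutual best reply is (High, X), giving (9, 7).
Country A earns 6 sequentially versus 9 at the Nash outcome: worse off.

worse off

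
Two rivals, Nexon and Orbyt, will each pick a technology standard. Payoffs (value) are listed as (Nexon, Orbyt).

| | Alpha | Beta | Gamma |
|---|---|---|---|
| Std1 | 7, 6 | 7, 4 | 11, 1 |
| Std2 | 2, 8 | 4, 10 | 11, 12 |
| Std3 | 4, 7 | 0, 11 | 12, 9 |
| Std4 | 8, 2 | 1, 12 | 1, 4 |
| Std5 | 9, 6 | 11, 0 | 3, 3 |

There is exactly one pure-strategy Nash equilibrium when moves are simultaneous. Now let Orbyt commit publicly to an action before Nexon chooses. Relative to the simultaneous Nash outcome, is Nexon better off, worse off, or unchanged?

Nexon best-responds to each possible Orbyt move:
- Alpha: BR = Std5, leader payoff 6.
- Beta: BR = Std5, leader payoff 0.
- Gamma: BR = Std3, leader payoff 9.
Orbyt's induced payoffs are 6, 0, 9, so Orbyt commits to Gamma. Subgame-perfect outcome: (Std3, Gamma) with payoffs (12, 9).
Under simultaneous play:
Nexon's best replies: Alpha→Std5; Beta→Std5; Gamma→Std3.
Orbyt's best replies: Std1→Alpha; Std2→Gamma; Std3→Beta; Std4→Beta; Std5→Alpha.
The unique mutual best reply is (Std5, Alpha), giving (9, 6).
Nexon earns 12 sequentially versus 9 at the Nash outcome: better off.

better off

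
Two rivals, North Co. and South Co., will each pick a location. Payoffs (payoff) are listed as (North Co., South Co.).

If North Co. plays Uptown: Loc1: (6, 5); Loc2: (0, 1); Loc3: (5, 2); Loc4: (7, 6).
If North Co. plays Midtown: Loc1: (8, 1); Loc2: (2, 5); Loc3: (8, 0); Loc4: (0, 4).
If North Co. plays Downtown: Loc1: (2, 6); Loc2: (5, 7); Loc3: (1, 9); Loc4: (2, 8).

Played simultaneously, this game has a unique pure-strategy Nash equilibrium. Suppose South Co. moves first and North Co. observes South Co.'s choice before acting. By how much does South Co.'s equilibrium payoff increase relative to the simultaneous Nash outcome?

North Co. best-responds to each possible South Co. move:
- Loc1: North Co. compares 6, 8, 2 and picks Midtown; South Co. would get 1.
- Loc2: North Co. compares 0, 2, 5 and picks Downtown; South Co. would get 7.
- Loc3: North Co. compares 5, 8, 1 and picks Midtown; South Co. would get 0.
- Loc4: North Co. compares 7, 0, 2 and picks Uptown; South Co. would get 6.
Among 1, 7, 0, 6, the best is 7 at Loc2. Subgame-perfect outcome: (Downtown, Loc2) with payoffs (5, 7).
Under simultaneous play:
North Co.'s best replies: Loc1→Midtown; Loc2→Downtown; Loc3→Midtown; Loc4→Uptown.
South Co.'s best replies: Uptown→Loc4; Midtown→Loc2; Downtown→Loc3.
Only (Uptown, Loc4) has each player best-responding; Nash payoffs (7, 6).
South Co.'s commitment gain: 7 − 6 = 1.

1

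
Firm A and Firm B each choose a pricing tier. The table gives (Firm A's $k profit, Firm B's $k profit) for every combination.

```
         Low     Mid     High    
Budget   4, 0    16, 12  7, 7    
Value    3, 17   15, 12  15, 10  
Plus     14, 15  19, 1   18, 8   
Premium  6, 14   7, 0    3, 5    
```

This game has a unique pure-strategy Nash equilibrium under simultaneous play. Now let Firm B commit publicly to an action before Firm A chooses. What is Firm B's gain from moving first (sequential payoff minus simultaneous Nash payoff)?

0

Firm A best-responds to each possible Firm B move:
- Low: Firm A compares 4, 3, 14, 6 and picks Plus; Firm B would get 15.
- Mid: Firm A compares 16, 15, 19, 7 and picks Plus; Firm B would get 1.
- High: Firm A compares 7, 15, 18, 3 and picks Plus; Firm B would get 8.
Firm B's induced payoffs are 15, 1, 8, so Firm B commits to Low. Subgame-perfect outcome: (Plus, Low) with payoffs (14, 15).
Under simultaneous play:
Firm A's best replies: Low→Plus; Mid→Plus; High→Plus.
Firm B's best replies: Budget→Mid; Value→Low; Plus→Low; Premium→Low.
The unique mutual best reply is (Plus, Low), giving (14, 15).
Firm B's commitment gain: 15 − 15 = 0.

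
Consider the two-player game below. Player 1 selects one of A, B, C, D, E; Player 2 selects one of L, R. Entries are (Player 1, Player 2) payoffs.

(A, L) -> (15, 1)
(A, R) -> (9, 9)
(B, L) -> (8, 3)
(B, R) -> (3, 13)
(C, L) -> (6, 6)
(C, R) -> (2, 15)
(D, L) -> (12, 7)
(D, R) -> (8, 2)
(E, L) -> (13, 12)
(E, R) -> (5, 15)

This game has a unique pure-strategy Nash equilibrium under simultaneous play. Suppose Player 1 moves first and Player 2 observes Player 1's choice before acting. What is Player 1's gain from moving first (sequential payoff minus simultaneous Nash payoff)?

Player 2 best-responds to each possible Player 1 move:
- A: Player 2 compares 1, 9 and picks R; Player 1 would get 9.
- B: Player 2 compares 3, 13 and picks R; Player 1 would get 3.
- C: Player 2 compares 6, 15 and picks R; Player 1 would get 2.
- D: Player 2 compares 7, 2 and picks L; Player 1 would get 12.
- E: Player 2 compares 12, 15 and picks R; Player 1 would get 5.
Maximizing over 9, 3, 2, 12, 5, Player 1 chooses D. Subgame-perfect outcome: (D, L) with payoffs (12, 7).
For the simultaneous game, intersect best replies.
Player 1's best replies: L→A; R→A.
Player 2's best replies: A→R; B→R; C→R; D→L; E→R.
Only (A, R) has each player best-responding; Nash payoffs (9, 9).
Player 1's commitment gain: 12 − 9 = 3.

3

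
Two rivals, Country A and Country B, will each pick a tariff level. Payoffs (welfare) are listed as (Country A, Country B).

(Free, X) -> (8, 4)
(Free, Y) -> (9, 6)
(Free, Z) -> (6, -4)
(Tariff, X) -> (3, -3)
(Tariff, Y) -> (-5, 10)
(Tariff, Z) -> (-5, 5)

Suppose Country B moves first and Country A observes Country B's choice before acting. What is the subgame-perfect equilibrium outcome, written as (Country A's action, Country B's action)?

(Free, Y)

Backward induction with Country B moving first.
- X → Country A plays Free (best of 8, 3); Country B gets 4.
- Y → Country A plays Free (best of 9, -5); Country B gets 6.
- Z → Country A plays Free (best of 6, -5); Country B gets -4.
Country B's induced payoffs are 4, 6, -4, so Country B commits to Y. Subgame-perfect outcome: (Free, Y) with payoffs (9, 6).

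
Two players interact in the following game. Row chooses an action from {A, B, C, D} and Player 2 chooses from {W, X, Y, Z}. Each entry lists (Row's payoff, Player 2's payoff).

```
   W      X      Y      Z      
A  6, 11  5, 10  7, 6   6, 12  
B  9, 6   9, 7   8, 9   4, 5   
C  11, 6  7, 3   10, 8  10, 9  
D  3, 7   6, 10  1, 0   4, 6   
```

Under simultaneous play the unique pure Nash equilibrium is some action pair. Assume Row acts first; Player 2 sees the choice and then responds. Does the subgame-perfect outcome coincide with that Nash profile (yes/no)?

Work backward from Player 2's decision.
- A → Player 2 plays Z (best of 11, 10, 6, 12); Row gets 6.
- B → Player 2 plays Y (best of 6, 7, 9, 5); Row gets 8.
- C → Player 2 plays Z (best of 6, 3, 8, 9); Row gets 10.
- D → Player 2 plays X (best of 7, 10, 0, 6); Row gets 6.
Among 6, 8, 10, 6, the best is 10 at C. Subgame-perfect outcome: (C, Z) with payoffs (10, 9).
Under simultaneous play:
Row's best replies: W→C; X→B; Y→C; Z→C.
Player 2's best replies: A→Z; B→Y; C→Z; D→X.
Only (C, Z) has each player best-responding; Nash payoffs (10, 9).
Sequential outcome (C, Z) coincides with the Nash profile (C, Z).

yes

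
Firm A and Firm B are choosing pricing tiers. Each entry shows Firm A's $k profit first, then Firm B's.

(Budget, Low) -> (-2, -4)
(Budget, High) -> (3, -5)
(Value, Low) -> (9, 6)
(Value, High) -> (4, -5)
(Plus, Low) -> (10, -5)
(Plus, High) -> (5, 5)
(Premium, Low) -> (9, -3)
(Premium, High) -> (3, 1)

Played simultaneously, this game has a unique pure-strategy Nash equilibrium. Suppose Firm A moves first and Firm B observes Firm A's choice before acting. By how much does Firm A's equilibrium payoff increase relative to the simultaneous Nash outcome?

Backward induction with Firm A moving first.
- Budget → Firm B plays Low (best of -4, -5); Firm A gets -2.
- Value → Firm B plays Low (best of 6, -5); Firm A gets 9.
- Plus → Firm B plays High (best of -5, 5); Firm A gets 5.
- Premium → Firm B plays High (best of -3, 1); Firm A gets 3.
Firm A's induced payoffs are -2, 9, 5, 3, so Firm A commits to Value. Subgame-perfect outcome: (Value, Low) with payoffs (9, 6).
Under simultaneous play:
Firm A's best replies: Low→Plus; High→Plus.
Firm B's best replies: Budget→Low; Value→Low; Plus→High; Premium→High.
The unique mutual best reply is (Plus, High), giving (5, 5).
Firm A's commitment gain: 9 − 5 = 4.

4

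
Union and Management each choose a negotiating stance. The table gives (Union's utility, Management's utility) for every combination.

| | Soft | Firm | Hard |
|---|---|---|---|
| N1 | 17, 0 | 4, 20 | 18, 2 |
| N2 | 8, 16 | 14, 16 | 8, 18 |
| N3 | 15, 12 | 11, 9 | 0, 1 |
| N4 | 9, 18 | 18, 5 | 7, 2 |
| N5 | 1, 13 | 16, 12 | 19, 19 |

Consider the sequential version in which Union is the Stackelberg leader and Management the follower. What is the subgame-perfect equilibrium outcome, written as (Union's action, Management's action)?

(N5, Hard)

Management best-responds to each possible Union move:
- N1: Management compares 0, 20, 2 and picks Firm; Union would get 4.
- N2: Management compares 16, 16, 18 and picks Hard; Union would get 8.
- N3: Management compares 12, 9, 1 and picks Soft; Union would get 15.
- N4: Management compares 18, 5, 2 and picks Soft; Union would get 9.
- N5: Management compares 13, 12, 19 and picks Hard; Union would get 19.
Union's induced payoffs are 4, 8, 15, 9, 19, so Union commits to N5. Subgame-perfect outcome: (N5, Hard) with payoffs (19, 19).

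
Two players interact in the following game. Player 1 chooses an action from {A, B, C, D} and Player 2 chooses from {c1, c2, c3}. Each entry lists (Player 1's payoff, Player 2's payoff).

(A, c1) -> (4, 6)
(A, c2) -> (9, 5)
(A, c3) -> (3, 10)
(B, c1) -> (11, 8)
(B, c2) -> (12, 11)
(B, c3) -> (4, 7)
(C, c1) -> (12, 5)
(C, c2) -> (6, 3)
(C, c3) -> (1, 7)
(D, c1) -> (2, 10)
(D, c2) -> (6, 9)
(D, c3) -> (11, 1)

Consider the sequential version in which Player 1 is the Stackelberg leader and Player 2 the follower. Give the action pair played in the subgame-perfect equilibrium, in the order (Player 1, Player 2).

Solve by backward induction (Player 1 leads).
- A: BR = c3, leader payoff 3.
- B: BR = c2, leader payoff 12.
- C: BR = c3, leader payoff 1.
- D: BR = c1, leader payoff 2.
Among 3, 12, 1, 2, the best is 12 at B. Subgame-perfect outcome: (B, c2) with payoffs (12, 11).

(B, c2)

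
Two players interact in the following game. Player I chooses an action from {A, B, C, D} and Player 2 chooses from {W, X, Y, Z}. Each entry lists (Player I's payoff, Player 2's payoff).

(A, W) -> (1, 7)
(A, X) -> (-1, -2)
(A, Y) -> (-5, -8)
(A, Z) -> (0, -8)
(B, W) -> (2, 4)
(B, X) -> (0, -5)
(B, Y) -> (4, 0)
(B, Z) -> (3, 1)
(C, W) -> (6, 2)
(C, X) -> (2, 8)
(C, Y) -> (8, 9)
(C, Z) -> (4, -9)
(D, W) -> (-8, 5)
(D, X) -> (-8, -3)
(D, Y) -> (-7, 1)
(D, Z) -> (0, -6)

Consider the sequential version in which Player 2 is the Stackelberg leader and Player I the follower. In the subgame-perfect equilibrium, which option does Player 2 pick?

Y

Work backward from Player I's decision.
- W → Player I plays C (best of 1, 2, 6, -8); Player 2 gets 2.
- X → Player I plays C (best of -1, 0, 2, -8); Player 2 gets 8.
- Y → Player I plays C (best of -5, 4, 8, -7); Player 2 gets 9.
- Z → Player I plays C (best of 0, 3, 4, 0); Player 2 gets -9.
Among 2, 8, 9, -9, the best is 9 at Y. Subgame-perfect outcome: (C, Y) with payoffs (8, 9).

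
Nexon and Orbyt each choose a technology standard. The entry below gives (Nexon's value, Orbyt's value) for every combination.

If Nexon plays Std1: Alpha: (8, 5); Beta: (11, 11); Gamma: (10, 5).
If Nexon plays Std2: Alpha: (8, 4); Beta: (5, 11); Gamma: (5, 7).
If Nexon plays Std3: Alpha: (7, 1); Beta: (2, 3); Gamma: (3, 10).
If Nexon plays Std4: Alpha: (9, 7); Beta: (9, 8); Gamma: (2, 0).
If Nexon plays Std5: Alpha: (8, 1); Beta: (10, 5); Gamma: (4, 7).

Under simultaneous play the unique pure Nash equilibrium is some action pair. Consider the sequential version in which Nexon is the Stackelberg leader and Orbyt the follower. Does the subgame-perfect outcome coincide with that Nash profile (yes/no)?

Orbyt best-responds to each possible Nexon move:
- Std1 → Orbyt plays Beta (best of 5, 11, 5); Nexon gets 11.
- Std2 → Orbyt plays Beta (best of 4, 11, 7); Nexon gets 5.
- Std3 → Orbyt plays Gamma (best of 1, 3, 10); Nexon gets 3.
- Std4 → Orbyt plays Beta (best of 7, 8, 0); Nexon gets 9.
- Std5 → Orbyt plays Gamma (best of 1, 5, 7); Nexon gets 4.
Maximizing over 11, 5, 3, 9, 4, Nexon chooses Std1. Subgame-perfect outcome: (Std1, Beta) with payoffs (11, 11).
Under simultaneous play:
Nexon's best replies: Alpha→Std4; Beta→Std1; Gamma→Std1.
Orbyt's best replies: Std1→Beta; Std2→Beta; Std3→Gamma; Std4→Beta; Std5→Gamma.
The unique mutual best reply is (Std1, Beta), giving (11, 11).
Sequential outcome (Std1, Beta) coincides with the Nash profile (Std1, Beta).

yes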